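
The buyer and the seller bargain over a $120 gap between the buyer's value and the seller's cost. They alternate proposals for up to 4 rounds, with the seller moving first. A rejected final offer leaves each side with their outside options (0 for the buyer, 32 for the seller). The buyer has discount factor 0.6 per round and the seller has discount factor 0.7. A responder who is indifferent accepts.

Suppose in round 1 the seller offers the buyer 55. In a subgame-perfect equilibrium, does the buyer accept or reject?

Round 4 (the buyer proposes): the seller gets 32 if talks fail, so the buyer offers 32 and keeps 88.
Round 3 (the seller proposes): the buyer can get 88 next round, worth 0.6 × 88 = 52.8 now. The seller offers 52.8 and keeps 120 − 52.8 = 67.2.
Round 2 (the buyer proposes): the seller can get 67.2 next round, worth 0.7 × 67.2 = 47.04 now. The buyer offers 47.04 and keeps 120 − 47.04 = 72.96.
So by rejecting in round 1, the buyer gets 72.96 next round, worth 0.6 × 72.96 = 43.776 now.
Offer 55 ≥ 43.776, so the buyer accepts.

Accept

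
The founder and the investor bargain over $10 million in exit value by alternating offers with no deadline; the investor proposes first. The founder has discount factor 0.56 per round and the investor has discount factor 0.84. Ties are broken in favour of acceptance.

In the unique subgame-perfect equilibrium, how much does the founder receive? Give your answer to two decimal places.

When the investor proposes, the founder accepts any offer worth at least 0.56 times what the founder would get by proposing next round; and vice versa.
This gives x = 10 − 0.56y and y = 10 − 0.84x, where x and y are each side's share when it proposes.
Hence (1 − 0.56·0.84)x = 10(1 − 0.56), i.e. 0.5296·x = 4.4.
x ≈ 8.3082; the founder's share is 10 − x ≈ 1.6918.

1.69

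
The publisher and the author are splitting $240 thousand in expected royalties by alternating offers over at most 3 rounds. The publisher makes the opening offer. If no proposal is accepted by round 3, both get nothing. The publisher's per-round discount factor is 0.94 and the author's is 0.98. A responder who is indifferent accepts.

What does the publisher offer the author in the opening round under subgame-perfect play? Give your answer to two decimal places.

14.11

Round 3 (the publisher proposes): rejection yields 0 for the author; the publisher offers 0 and keeps 240.
Round 2 (the author proposes): the publisher can get 240 next round, worth 0.94 × 240 = 225.6 now, so the author offers 225.6, keeping 14.4.
Round 1 (the publisher proposes): the author can get 14.4 next round, worth 0.98 × 14.4 = 14.112 now, so the publisher offers 14.112, keeping 225.888.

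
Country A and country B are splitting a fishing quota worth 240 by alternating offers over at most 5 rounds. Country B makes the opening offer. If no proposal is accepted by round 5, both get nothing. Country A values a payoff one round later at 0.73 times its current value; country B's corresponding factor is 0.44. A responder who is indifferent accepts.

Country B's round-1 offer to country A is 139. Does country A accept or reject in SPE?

Round 5 (country B proposes): rejection yields 0 for country A; country B offers 0 and keeps 240.
Round 4 (country A proposes): country B can get 240 next round, worth 0.44 × 240 = 105.6 now, so country A offers 105.6, keeping 134.4.
Round 3 (country B proposes): country A can get 134.4 next round, worth 0.73 × 134.4 = 98.112 now, so country B offers 98.112, keeping 141.888.
Round 2 (country A proposes): country B can get 141.888 next round, worth 0.44 × 141.888 = 62.43072 now, so country A offers 62.43072, keeping 177.56928.
So by rejecting in round 1, country A gets 177.56928 next round, worth 0.73 × 177.56928 = 129.6255744 now.
Offer 139 ≥ 129.6255744, so country A accepts.

Accept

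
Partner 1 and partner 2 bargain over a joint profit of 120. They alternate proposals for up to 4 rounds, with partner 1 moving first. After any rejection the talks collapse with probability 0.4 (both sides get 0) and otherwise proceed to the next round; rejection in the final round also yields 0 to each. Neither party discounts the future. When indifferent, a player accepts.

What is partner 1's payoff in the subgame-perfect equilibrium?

Round 4 (partner 2 proposes): rejection yields 0 for partner 1; partner 2 offers 0 and keeps 120.
Round 3 (partner 1 proposes): rejecting gives partner 2 an expected 0.6 × 120 = 72, so partner 1 offers 72, keeping 48.
Round 2 (partner 2 proposes): rejecting gives partner 1 an expected 0.6 × 48 = 28.8. Partner 2 offers 28.8 and keeps 120 − 28.8 = 91.2.
Round 1 (partner 1 proposes): rejecting gives partner 2 an expected 0.6 × 91.2 = 54.72; partner 1 offers that and keeps 65.28.

65.28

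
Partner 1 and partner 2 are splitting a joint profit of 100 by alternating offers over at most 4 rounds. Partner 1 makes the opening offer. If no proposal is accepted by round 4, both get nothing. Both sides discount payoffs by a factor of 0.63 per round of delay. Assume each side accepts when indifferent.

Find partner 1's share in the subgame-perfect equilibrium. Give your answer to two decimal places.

51.69

Round 4 (partner 2 proposes): rejection yields 0 for partner 1; partner 2 offers 0 and keeps 100.
Round 3 (partner 1 proposes): partner 2 can get 100 next round, worth 0.63 × 100 = 63 now, so partner 1 offers 63, keeping 37.
Round 2 (partner 2 proposes): partner 1 can get 37 next round, worth 0.63 × 37 = 23.31 now; partner 2 offers that and keeps 76.69.
Round 1 (partner 1 proposes): partner 2 can get 76.69 next round, worth 0.63 × 76.69 = 48.3147 now; partner 1 offers that and keeps 51.6853.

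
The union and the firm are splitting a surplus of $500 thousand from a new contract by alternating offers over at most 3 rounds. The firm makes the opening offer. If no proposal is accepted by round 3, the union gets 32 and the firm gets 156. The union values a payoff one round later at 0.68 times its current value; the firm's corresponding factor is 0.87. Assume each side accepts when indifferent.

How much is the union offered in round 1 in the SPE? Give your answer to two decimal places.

By backward induction:
Round 3 (the firm proposes): the union gets 32 if talks fail, so the firm offers 32 and keeps 468.
Round 2 (the union proposes): the firm can get 468 next round, worth 0.87 × 468 = 407.16 now. The union offers 407.16 and keeps 500 − 407.16 = 92.84.
Round 1 (the firm proposes): the union can get 92.84 next round, worth 0.68 × 92.84 = 63.1312 now, so the firm offers 63.1312, keeping 436.8688.

63.13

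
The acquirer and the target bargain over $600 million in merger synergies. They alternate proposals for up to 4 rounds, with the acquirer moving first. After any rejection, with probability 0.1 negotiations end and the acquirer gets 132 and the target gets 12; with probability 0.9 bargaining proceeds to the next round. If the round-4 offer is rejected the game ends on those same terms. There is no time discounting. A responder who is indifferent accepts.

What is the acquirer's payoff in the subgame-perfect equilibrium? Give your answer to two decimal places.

By backward induction:
Round 4 (the target proposes): the acquirer gets 132 if talks fail, so the target offers 132 and keeps 468.
Round 3 (the acquirer proposes): rejecting gives the target an expected 0.9 × 468 + 0.1 × 12 = 422.4. The acquirer offers 422.4 and keeps 600 − 422.4 = 177.6.
Round 2 (the target proposes): rejecting gives the acquirer an expected 0.9 × 177.6 + 0.1 × 132 = 173.04; the target offers that and keeps 426.96.
Round 1 (the acquirer proposes): rejecting gives the target an expected 0.9 × 426.96 + 0.1 × 12 = 385.464; the acquirer offers that and keeps 214.536.

214.54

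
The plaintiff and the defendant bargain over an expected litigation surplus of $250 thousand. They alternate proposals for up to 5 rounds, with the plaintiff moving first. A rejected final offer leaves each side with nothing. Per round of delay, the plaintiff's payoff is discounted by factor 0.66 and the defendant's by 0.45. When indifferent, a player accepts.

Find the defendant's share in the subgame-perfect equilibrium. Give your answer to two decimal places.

49.61

Work backward from the last round.
Round 5 (the plaintiff proposes): rejection yields 0 for the defendant; the plaintiff offers 0 and keeps 250.
Round 4 (the defendant proposes): the plaintiff can get 250 next round, worth 0.66 × 250 = 165 now; the defendant offers that and keeps 85.
Round 3 (the plaintiff proposes): the defendant can get 85 next round, worth 0.45 × 85 = 38.25 now, so the plaintiff offers 38.25, keeping 211.75.
Round 2 (the defendant proposes): the plaintiff can get 211.75 next round, worth 0.66 × 211.75 = 139.755 now, so the defendant offers 139.755, keeping 110.245.
Round 1 (the plaintiff proposes): the defendant can get 110.245 next round, worth 0.45 × 110.245 = 49.61025 now; the plaintiff offers that and keeps 200.38975.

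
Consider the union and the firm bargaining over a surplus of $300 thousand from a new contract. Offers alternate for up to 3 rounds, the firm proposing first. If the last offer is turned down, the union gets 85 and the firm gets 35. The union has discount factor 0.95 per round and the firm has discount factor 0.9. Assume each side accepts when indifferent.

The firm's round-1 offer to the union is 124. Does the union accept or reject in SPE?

Accept

Round 3 (the firm proposes): the union gets 85 if talks fail, so the firm offers 85 and keeps 215.
Round 2 (the union proposes): the firm can get 215 next round, worth 0.9 × 215 = 193.5 now, so the union offers 193.5, keeping 106.5.
So by rejecting in round 1, the union gets 106.5 next round, worth 0.95 × 106.5 = 101.175 now.
Offer 124 ≥ 101.175, so the union accepts.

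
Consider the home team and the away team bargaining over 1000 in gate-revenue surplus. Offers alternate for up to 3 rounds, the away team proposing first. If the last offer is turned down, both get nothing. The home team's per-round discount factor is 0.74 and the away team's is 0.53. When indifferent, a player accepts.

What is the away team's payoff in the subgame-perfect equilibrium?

Round 3 (the away team proposes): rejection yields 0 for the home team; the away team offers 0 and keeps 1000.
Round 2 (the home team proposes): the away team can get 1000 next round, worth 0.53 × 1000 = 530 now. The home team offers 530 and keeps 1000 − 530 = 470.
Round 1 (the away team proposes): the home team can get 470 next round, worth 0.74 × 470 = 347.8 now, so the away team offers 347.8, keeping 652.2.

652.2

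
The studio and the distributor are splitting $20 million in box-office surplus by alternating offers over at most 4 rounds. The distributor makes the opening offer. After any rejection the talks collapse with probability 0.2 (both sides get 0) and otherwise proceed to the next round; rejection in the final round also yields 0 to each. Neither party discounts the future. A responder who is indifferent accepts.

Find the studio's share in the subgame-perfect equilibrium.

13.44

By backward induction:
Round 4 (the studio proposes): the distributor will accept anything ≥ 0, so the studio offers 0 and keeps 20.
Round 3 (the distributor proposes): rejecting gives the studio an expected 0.8 × 20 = 16, so the distributor offers 16, keeping 4.
Round 2 (the studio proposes): rejecting gives the distributor an expected 0.8 × 4 = 3.2. The studio offers 3.2 and keeps 20 − 3.2 = 16.8.
Round 1 (the distributor proposes): rejecting gives the studio an expected 0.8 × 16.8 = 13.44, so the distributor offers 13.44, keeping 6.56.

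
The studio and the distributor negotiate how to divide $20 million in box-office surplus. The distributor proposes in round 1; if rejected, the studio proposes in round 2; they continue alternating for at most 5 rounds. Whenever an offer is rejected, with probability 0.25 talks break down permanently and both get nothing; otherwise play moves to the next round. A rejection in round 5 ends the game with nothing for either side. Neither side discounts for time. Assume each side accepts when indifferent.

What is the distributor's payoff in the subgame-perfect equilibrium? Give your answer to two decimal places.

14.14

Round 5 (the distributor proposes): the studio will accept anything ≥ 0, so the distributor offers 0 and keeps 20.
Round 4 (the studio proposes): rejecting gives the distributor an expected 0.75 × 20 = 15. The studio offers 15 and keeps 20 − 15 = 5.
Round 3 (the distributor proposes): rejecting gives the studio an expected 0.75 × 5 = 3.75; the distributor offers that and keeps 16.25.
Round 2 (the studio proposes): rejecting gives the distributor an expected 0.75 × 16.25 = 12.1875, so the studio offers 12.1875, keeping 7.8125.
Round 1 (the distributor proposes): rejecting gives the studio an expected 0.75 × 7.8125 = 5.859375; the distributor offers that and keeps 14.140625.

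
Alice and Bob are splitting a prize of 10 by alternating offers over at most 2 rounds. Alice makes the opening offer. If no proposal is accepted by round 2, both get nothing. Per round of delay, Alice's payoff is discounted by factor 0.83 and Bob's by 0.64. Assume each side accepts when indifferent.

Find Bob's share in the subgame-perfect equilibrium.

Round 2 (Bob proposes): rejection yields 0 for Alice; Bob offers 0 and keeps 10.
Round 1 (Alice proposes): Bob can get 10 next round, worth 0.64 × 10 = 6.4 now. Alice offers 6.4 and keeps 10 − 6.4 = 3.6.

6.4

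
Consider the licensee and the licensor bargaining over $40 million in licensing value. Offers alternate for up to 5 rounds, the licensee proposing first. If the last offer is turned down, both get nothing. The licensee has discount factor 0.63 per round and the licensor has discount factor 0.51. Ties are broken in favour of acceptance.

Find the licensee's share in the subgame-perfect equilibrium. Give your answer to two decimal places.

30.03

Round 5 (the licensee proposes): the licensor will accept anything ≥ 0, so the licensee offers 0 and keeps 40.
Round 4 (the licensor proposes): the licensee can get 40 next round, worth 0.63 × 40 = 25.2 now, so the licensor offers 25.2, keeping 14.8.
Round 3 (the licensee proposes): the licensor can get 14.8 next round, worth 0.51 × 14.8 = 7.548 now, so the licensee offers 7.548, keeping 32.452.
Round 2 (the licensor proposes): the licensee can get 32.452 next round, worth 0.63 × 32.452 = 20.44476 now; the licensor offers that and keeps 19.55524.
Round 1 (the licensee proposes): the licensor can get 19.55524 next round, worth 0.51 × 19.55524 = 9.9731724 now, so the licensee offers 9.9731724, keeping 30.0268276.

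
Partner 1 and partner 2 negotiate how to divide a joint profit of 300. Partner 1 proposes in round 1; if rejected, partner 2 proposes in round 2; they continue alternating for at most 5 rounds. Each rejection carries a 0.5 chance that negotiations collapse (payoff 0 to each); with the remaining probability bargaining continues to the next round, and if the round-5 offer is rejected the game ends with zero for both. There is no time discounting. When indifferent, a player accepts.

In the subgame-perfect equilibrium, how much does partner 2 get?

93.75

Round 5 (partner 1 proposes): rejection yields 0 for partner 2; partner 1 offers 0 and keeps 300.
Round 4 (partner 2 proposes): rejecting gives partner 1 an expected 0.5 × 300 = 150. Partner 2 offers 150 and keeps 300 − 150 = 150.
Round 3 (partner 1 proposes): rejecting gives partner 2 an expected 0.5 × 150 = 75, so partner 1 offers 75, keeping 225.
Round 2 (partner 2 proposes): rejecting gives partner 1 an expected 0.5 × 225 = 112.5, so partner 2 offers 112.5, keeping 187.5.
Round 1 (partner 1 proposes): rejecting gives partner 2 an expected 0.5 × 187.5 = 93.75; partner 1 offers that and keeps 206.25.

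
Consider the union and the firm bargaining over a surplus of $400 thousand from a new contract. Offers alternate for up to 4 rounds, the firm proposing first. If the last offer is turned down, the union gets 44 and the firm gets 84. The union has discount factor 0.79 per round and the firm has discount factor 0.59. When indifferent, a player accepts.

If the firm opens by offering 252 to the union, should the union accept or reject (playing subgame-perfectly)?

Accept

Round 4 (the union proposes): the firm gets 84 if talks fail, so the union offers 84 and keeps 316.
Round 3 (the firm proposes): the union can get 316 next round, worth 0.79 × 316 = 249.64 now, so the firm offers 249.64, keeping 150.36.
Round 2 (the union proposes): the firm can get 150.36 next round, worth 0.59 × 150.36 = 88.7124 now; the union offers that and keeps 311.2876.
So by rejecting in round 1, the union gets 311.2876 next round, worth 0.79 × 311.2876 = 245.917204 now.
Offer 252 ≥ 245.917204, so the union accepts.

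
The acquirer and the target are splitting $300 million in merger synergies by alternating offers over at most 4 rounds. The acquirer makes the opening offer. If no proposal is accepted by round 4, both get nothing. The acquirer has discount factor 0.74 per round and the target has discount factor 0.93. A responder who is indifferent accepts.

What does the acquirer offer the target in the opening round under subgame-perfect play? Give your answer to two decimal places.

Round 4 (the target proposes): rejection yields 0 for the acquirer; the target offers 0 and keeps 300.
Round 3 (the acquirer proposes): the target can get 300 next round, worth 0.93 × 300 = 279 now; the acquirer offers that and keeps 21.
Round 2 (the target proposes): the acquirer can get 21 next round, worth 0.74 × 21 = 15.54 now, so the target offers 15.54, keeping 284.46.
Round 1 (the acquirer proposes): the target can get 284.46 next round, worth 0.93 × 284.46 = 264.5478 now; the acquirer offers that and keeps 35.4522.

264.55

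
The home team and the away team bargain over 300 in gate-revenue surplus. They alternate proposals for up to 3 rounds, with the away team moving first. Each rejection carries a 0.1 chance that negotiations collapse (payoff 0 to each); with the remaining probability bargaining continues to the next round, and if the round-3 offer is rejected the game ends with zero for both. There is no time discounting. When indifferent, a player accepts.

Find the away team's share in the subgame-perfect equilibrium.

By backward induction:
Round 3 (the away team proposes): the home team will accept anything ≥ 0, so the away team offers 0 and keeps 300.
Round 2 (the home team proposes): rejecting gives the away team an expected 0.9 × 300 = 270; the home team offers that and keeps 30.
Round 1 (the away team proposes): rejecting gives the home team an expected 0.9 × 30 = 27; the away team offers that and keeps 273.

273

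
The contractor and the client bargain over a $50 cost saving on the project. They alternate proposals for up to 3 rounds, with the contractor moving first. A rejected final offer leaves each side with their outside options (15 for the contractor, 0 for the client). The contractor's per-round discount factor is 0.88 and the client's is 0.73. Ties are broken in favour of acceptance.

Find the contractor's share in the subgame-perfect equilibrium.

Solve by backward induction from round 3.
Round 3 (the contractor proposes): the client will accept anything ≥ 0, so the contractor offers 0 and keeps 50.
Round 2 (the client proposes): the contractor can get 50 next round, worth 0.88 × 50 = 44 now; the client offers that and keeps 6.
Round 1 (the contractor proposes): the client can get 6 next round, worth 0.73 × 6 = 4.38 now; the contractor offers that and keeps 45.62.

45.62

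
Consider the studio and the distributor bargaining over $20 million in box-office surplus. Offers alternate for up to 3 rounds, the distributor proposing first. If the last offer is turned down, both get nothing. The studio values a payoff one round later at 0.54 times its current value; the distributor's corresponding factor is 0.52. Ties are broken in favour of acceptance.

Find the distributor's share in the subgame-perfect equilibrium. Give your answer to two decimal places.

14.82

Round 3 (the distributor proposes): rejection yields 0 for the studio; the distributor offers 0 and keeps 20.
Round 2 (the studio proposes): the distributor can get 20 next round, worth 0.52 × 20 = 10.4 now, so the studio offers 10.4, keeping 9.6.
Round 1 (the distributor proposes): the studio can get 9.6 next round, worth 0.54 × 9.6 = 5.184 now; the distributor offers that and keeps 14.816.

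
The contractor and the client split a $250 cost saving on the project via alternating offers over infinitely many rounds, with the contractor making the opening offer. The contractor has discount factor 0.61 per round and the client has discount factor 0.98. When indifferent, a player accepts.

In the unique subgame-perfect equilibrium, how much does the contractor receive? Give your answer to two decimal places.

In a stationary SPE each proposer offers the other exactly their discounted continuation value.
If the contractor keeps x when proposing and the client keeps y when proposing, then x = 250 − 0.98y and y = 250 − 0.61x.
Solving: x = 250(1 − 0.98) / (1 − 0.61·0.98) = 5 / 0.4022 ≈ 12.4316.
The client gets 250 − 12.4316 ≈ 237.5684.

12.43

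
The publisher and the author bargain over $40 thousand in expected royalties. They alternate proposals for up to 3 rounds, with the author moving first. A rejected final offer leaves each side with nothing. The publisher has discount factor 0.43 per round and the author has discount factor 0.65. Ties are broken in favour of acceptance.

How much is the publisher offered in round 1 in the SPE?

6.02

Round 3 (the author proposes): rejection yields 0 for the publisher; the author offers 0 and keeps 40.
Round 2 (the publisher proposes): the author can get 40 next round, worth 0.65 × 40 = 26 now; the publisher offers that and keeps 14.
Round 1 (the author proposes): the publisher can get 14 next round, worth 0.43 × 14 = 6.02 now, so the author offers 6.02, keeping 33.98.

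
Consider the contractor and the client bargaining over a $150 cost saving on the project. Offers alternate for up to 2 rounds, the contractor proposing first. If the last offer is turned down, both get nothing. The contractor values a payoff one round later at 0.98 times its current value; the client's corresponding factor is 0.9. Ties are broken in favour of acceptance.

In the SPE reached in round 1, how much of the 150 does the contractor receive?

15

By backward induction:
Round 2 (the client proposes): rejection yields 0 for the contractor; the client offers 0 and keeps 150.
Round 1 (the contractor proposes): the client can get 150 next round, worth 0.9 × 150 = 135 now; the contractor offers that and keeps 15.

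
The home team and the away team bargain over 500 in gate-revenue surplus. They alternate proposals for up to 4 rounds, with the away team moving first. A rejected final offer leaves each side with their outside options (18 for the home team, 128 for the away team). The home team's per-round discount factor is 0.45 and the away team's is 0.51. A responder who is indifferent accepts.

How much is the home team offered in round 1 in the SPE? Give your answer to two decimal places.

148.67

Solve by backward induction from round 4.
Round 4 (the home team proposes): the away team gets 128 if talks fail, so the home team offers 128 and keeps 372.
Round 3 (the away team proposes): the home team can get 372 next round, worth 0.45 × 372 = 167.4 now, so the away team offers 167.4, keeping 332.6.
Round 2 (the home team proposes): the away team can get 332.6 next round, worth 0.51 × 332.6 = 169.626 now, so the home team offers 169.626, keeping 330.374.
Round 1 (the away team proposes): the home team can get 330.374 next round, worth 0.45 × 330.374 = 148.6683 now; the away team offers that and keeps 351.3317.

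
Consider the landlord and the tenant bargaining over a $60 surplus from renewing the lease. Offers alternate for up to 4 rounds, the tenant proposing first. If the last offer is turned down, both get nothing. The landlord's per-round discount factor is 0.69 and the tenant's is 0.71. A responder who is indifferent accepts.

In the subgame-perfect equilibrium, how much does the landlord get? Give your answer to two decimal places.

32.29

Round 4 (the landlord proposes): rejection yields 0 for the tenant; the landlord offers 0 and keeps 60.
Round 3 (the tenant proposes): the landlord can get 60 next round, worth 0.69 × 60 = 41.4 now; the tenant offers that and keeps 18.6.
Round 2 (the landlord proposes): the tenant can get 18.6 next round, worth 0.71 × 18.6 = 13.206 now. The landlord offers 13.206 and keeps 60 − 13.206 = 46.794.
Round 1 (the tenant proposes): the landlord can get 46.794 next round, worth 0.69 × 46.794 = 32.28786 now. The tenant offers 32.28786 and keeps 60 − 32.28786 = 27.71214.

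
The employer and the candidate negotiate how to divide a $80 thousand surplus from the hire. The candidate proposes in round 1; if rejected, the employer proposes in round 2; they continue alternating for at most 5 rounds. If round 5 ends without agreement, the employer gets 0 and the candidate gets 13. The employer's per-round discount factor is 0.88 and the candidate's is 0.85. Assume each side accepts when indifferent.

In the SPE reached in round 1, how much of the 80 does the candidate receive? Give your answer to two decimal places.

61.54

By backward induction:
Round 5 (the candidate proposes): the employer will accept anything ≥ 0, so the candidate offers 0 and keeps 80.
Round 4 (the employer proposes): the candidate can get 80 next round, worth 0.85 × 80 = 68 now; the employer offers that and keeps 12.
Round 3 (the candidate proposes): the employer can get 12 next round, worth 0.88 × 12 = 10.56 now, so the candidate offers 10.56, keeping 69.44.
Round 2 (the employer proposes): the candidate can get 69.44 next round, worth 0.85 × 69.44 = 59.024 now, so the employer offers 59.024, keeping 20.976.
Round 1 (the candidate proposes): the employer can get 20.976 next round, worth 0.88 × 20.976 = 18.45888 now. The candidate offers 18.45888 and keeps 80 − 18.45888 = 61.54112.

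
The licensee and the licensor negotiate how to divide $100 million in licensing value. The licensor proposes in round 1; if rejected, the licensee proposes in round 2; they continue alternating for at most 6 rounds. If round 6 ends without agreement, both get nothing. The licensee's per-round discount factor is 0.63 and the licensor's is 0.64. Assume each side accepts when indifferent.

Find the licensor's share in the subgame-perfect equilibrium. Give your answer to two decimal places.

57.93

Work backward from the last round.
Round 6 (the licensee proposes): the licensor will accept anything ≥ 0, so the licensee offers 0 and keeps 100.
Round 5 (the licensor proposes): the licensee can get 100 next round, worth 0.63 × 100 = 63 now. The licensor offers 63 and keeps 100 − 63 = 37.
Round 4 (the licensee proposes): the licensor can get 37 next round, worth 0.64 × 37 = 23.68 now, so the licensee offers 23.68, keeping 76.32.
Round 3 (the licensor proposes): the licensee can get 76.32 next round, worth 0.63 × 76.32 = 48.0816 now; the licensor offers that and keeps 51.9184.
Round 2 (the licensee proposes): the licensor can get 51.9184 next round, worth 0.64 × 51.9184 = 33.227776 now. The licensee offers 33.227776 and keeps 100 − 33.227776 = 66.772224.
Round 1 (the licensor proposes): the licensee can get 66.772224 next round, worth 0.63 × 66.772224 = 42.06650112 now. The licensor offers 42.06650112 and keeps 100 − 42.06650112 = 57.93349888.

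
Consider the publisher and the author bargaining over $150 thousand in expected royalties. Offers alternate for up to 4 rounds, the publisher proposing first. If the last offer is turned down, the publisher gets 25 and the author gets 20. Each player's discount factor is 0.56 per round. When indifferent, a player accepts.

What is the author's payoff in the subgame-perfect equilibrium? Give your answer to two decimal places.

Round 4 (the author proposes): the publisher gets 25 if talks fail, so the author offers 25 and keeps 125.
Round 3 (the publisher proposes): the author can get 125 next round, worth 0.56 × 125 = 70 now. The publisher offers 70 and keeps 150 − 70 = 80.
Round 2 (the author proposes): the publisher can get 80 next round, worth 0.56 × 80 = 44.8 now; the author offers that and keeps 105.2.
Round 1 (the publisher proposes): the author can get 105.2 next round, worth 0.56 × 105.2 = 58.912 now; the publisher offers that and keeps 91.088.

58.91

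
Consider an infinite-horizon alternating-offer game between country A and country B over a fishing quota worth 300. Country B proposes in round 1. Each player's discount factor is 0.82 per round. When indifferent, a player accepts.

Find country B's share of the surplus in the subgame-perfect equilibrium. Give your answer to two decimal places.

When country B proposes, country A accepts any offer worth at least 0.82 times what country A would get by proposing next round; and vice versa.
This gives x = 300 − 0.82y and y = 300 − 0.82x, where x and y are each side's share when it proposes.
Hence (1 − 0.82·0.82)x = 300(1 − 0.82), i.e. 0.3276·x = 54.
x ≈ 164.8352; country A's share is 300 − x ≈ 135.1648.

164.84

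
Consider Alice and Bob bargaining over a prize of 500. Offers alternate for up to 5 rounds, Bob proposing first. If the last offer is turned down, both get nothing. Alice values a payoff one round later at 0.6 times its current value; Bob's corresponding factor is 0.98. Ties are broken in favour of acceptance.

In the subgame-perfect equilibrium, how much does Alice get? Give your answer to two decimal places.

9.53

Solve by backward induction from round 5.
Round 5 (Bob proposes): rejection yields 0 for Alice; Bob offers 0 and keeps 500.
Round 4 (Alice proposes): Bob can get 500 next round, worth 0.98 × 500 = 490 now; Alice offers that and keeps 10.
Round 3 (Bob proposes): Alice can get 10 next round, worth 0.6 × 10 = 6 now, so Bob offers 6, keeping 494.
Round 2 (Alice proposes): Bob can get 494 next round, worth 0.98 × 494 = 484.12 now, so Alice offers 484.12, keeping 15.88.
Round 1 (Bob proposes): Alice can get 15.88 next round, worth 0.6 × 15.88 = 9.528 now. Bob offers 9.528 and keeps 500 − 9.528 = 490.472.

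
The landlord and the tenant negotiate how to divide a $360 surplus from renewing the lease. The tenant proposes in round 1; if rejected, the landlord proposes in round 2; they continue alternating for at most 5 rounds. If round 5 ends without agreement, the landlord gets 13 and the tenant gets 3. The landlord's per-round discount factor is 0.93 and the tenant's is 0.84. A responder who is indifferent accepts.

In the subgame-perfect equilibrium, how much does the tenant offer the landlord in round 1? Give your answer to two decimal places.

103.35

By backward induction:
Round 5 (the tenant proposes): the landlord gets 13 if talks fail, so the tenant offers 13 and keeps 347.
Round 4 (the landlord proposes): the tenant can get 347 next round, worth 0.84 × 347 = 291.48 now; the landlord offers that and keeps 68.52.
Round 3 (the tenant proposes): the landlord can get 68.52 next round, worth 0.93 × 68.52 = 63.7236 now, so the tenant offers 63.7236, keeping 296.2764.
Round 2 (the landlord proposes): the tenant can get 296.2764 next round, worth 0.84 × 296.2764 = 248.872176 now, so the landlord offers 248.872176, keeping 111.127824.
Round 1 (the tenant proposes): the landlord can get 111.127824 next round, worth 0.93 × 111.127824 = 103.34887632 now; the tenant offers that and keeps 256.65112368.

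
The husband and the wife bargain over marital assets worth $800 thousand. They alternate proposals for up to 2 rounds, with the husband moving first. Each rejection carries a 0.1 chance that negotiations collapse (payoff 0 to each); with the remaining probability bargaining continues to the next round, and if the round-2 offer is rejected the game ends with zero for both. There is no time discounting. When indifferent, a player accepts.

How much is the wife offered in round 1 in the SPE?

Round 2 (the wife proposes): the husband will accept anything ≥ 0, so the wife offers 0 and keeps 800.
Round 1 (the husband proposes): rejecting gives the wife an expected 0.9 × 800 = 720, so the husband offers 720, keeping 80.

720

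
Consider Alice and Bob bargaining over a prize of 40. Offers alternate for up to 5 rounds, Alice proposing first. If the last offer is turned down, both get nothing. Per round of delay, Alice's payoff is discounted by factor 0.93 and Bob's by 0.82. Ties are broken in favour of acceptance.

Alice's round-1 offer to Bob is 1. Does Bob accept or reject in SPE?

Reject

Round 5 (Alice proposes): rejection yields 0 for Bob; Alice offers 0 and keeps 40.
Round 4 (Bob proposes): Alice can get 40 next round, worth 0.93 × 40 = 37.2 now, so Bob offers 37.2, keeping 2.8.
Round 3 (Alice proposes): Bob can get 2.8 next round, worth 0.82 × 2.8 = 2.296 now, so Alice offers 2.296, keeping 37.704.
Round 2 (Bob proposes): Alice can get 37.704 next round, worth 0.93 × 37.704 = 35.06472 now. Bob offers 35.06472 and keeps 40 − 35.06472 = 4.93528.
So by rejecting in round 1, Bob gets 4.93528 next round, worth 0.82 × 4.93528 = 4.0469296 now.
Offer 1 < 4.0469296, so Bob rejects.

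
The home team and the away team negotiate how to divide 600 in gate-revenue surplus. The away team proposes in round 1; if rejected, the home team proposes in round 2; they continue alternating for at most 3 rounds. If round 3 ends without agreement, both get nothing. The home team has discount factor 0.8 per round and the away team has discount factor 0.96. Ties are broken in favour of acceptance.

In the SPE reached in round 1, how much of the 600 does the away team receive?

Round 3 (the away team proposes): rejection yields 0 for the home team; the away team offers 0 and keeps 600.
Round 2 (the home team proposes): the away team can get 600 next round, worth 0.96 × 600 = 576 now; the home team offers that and keeps 24.
Round 1 (the away team proposes): the home team can get 24 next round, worth 0.8 × 24 = 19.2 now; the away team offers that and keeps 580.8.

580.8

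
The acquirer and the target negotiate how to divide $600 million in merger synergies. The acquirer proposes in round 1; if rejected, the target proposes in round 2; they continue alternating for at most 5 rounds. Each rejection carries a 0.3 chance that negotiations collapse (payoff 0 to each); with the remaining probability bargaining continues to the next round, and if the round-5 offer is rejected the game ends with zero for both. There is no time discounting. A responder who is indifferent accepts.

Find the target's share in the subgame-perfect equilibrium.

Round 5 (the acquirer proposes): the target will accept anything ≥ 0, so the acquirer offers 0 and keeps 600.
Round 4 (the target proposes): rejecting gives the acquirer an expected 0.7 × 600 = 420, so the target offers 420, keeping 180.
Round 3 (the acquirer proposes): rejecting gives the target an expected 0.7 × 180 = 126; the acquirer offers that and keeps 474.
Round 2 (the target proposes): rejecting gives the acquirer an expected 0.7 × 474 = 331.8, so the target offers 331.8, keeping 268.2.
Round 1 (the acquirer proposes): rejecting gives the target an expected 0.7 × 268.2 = 187.74, so the acquirer offers 187.74, keeping 412.26.

187.74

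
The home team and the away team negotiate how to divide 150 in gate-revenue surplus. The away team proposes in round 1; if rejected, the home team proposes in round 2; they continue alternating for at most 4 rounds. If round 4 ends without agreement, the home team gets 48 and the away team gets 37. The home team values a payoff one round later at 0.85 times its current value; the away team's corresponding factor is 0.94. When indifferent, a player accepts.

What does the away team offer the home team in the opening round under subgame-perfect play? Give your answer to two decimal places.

Work backward from the last round.
Round 4 (the home team proposes): the away team gets 37 if talks fail, so the home team offers 37 and keeps 113.
Round 3 (the away team proposes): the home team can get 113 next round, worth 0.85 × 113 = 96.05 now, so the away team offers 96.05, keeping 53.95.
Round 2 (the home team proposes): the away team can get 53.95 next round, worth 0.94 × 53.95 = 50.713 now; the home team offers that and keeps 99.287.
Round 1 (the away team proposes): the home team can get 99.287 next round, worth 0.85 × 99.287 = 84.39395 now; the away team offers that and keeps 65.60605.

84.39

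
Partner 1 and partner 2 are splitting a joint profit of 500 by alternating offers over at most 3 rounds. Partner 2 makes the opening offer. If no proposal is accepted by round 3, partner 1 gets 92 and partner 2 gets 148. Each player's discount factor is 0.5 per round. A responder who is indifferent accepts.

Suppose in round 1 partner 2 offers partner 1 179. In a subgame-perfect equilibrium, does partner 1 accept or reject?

Round 3 (partner 2 proposes): partner 1 gets 92 if talks fail, so partner 2 offers 92 and keeps 408.
Round 2 (partner 1 proposes): partner 2 can get 408 next round, worth 0.5 × 408 = 204 now. Partner 1 offers 204 and keeps 500 − 204 = 296.
So by rejecting in round 1, partner 1 gets 296 next round, worth 0.5 × 296 = 148 now.
Offer 179 ≥ 148, so partner 1 accepts.

Accept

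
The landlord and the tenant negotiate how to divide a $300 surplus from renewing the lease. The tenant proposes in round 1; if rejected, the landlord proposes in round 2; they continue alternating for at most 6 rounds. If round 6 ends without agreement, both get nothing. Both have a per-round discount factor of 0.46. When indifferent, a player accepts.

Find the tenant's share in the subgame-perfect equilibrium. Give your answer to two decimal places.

203.53

Round 6 (the landlord proposes): the tenant will accept anything ≥ 0, so the landlord offers 0 and keeps 300.
Round 5 (the tenant proposes): the landlord can get 300 next round, worth 0.46 × 300 = 138 now. The tenant offers 138 and keeps 300 − 138 = 162.
Round 4 (the landlord proposes): the tenant can get 162 next round, worth 0.46 × 162 = 74.52 now. The landlord offers 74.52 and keeps 300 − 74.52 = 225.48.
Round 3 (the tenant proposes): the landlord can get 225.48 next round, worth 0.46 × 225.48 = 103.7208 now. The tenant offers 103.7208 and keeps 300 − 103.7208 = 196.2792.
Round 2 (the landlord proposes): the tenant can get 196.2792 next round, worth 0.46 × 196.2792 = 90.288432 now. The landlord offers 90.288432 and keeps 300 − 90.288432 = 209.711568.
Round 1 (the tenant proposes): the landlord can get 209.711568 next round, worth 0.46 × 209.711568 = 96.46732128 now; the tenant offers that and keeps 203.53267872.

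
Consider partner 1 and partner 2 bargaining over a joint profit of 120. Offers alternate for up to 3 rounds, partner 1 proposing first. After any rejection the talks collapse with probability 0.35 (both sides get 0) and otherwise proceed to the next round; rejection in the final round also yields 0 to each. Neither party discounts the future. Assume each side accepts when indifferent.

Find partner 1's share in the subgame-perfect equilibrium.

Round 3 (partner 1 proposes): rejection yields 0 for partner 2; partner 1 offers 0 and keeps 120.
Round 2 (partner 2 proposes): rejecting gives partner 1 an expected 0.65 × 120 = 78; partner 2 offers that and keeps 42.
Round 1 (partner 1 proposes): rejecting gives partner 2 an expected 0.65 × 42 = 27.3. Partner 1 offers 27.3 and keeps 120 − 27.3 = 92.7.

92.7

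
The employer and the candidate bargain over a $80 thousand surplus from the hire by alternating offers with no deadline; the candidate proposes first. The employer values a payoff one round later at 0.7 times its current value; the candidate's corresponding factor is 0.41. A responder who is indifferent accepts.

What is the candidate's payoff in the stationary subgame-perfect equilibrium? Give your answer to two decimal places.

33.66

When the candidate proposes, the employer accepts any offer worth at least 0.7 times what the employer would get by proposing next round; and vice versa.
This gives x = 80 − 0.7y and y = 80 − 0.41x, where x and y are each side's share when it proposes.
Hence (1 − 0.7·0.41)x = 80(1 − 0.7), i.e. 0.713·x = 24.
x ≈ 33.6606; the employer's share is 80 − x ≈ 46.3394.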